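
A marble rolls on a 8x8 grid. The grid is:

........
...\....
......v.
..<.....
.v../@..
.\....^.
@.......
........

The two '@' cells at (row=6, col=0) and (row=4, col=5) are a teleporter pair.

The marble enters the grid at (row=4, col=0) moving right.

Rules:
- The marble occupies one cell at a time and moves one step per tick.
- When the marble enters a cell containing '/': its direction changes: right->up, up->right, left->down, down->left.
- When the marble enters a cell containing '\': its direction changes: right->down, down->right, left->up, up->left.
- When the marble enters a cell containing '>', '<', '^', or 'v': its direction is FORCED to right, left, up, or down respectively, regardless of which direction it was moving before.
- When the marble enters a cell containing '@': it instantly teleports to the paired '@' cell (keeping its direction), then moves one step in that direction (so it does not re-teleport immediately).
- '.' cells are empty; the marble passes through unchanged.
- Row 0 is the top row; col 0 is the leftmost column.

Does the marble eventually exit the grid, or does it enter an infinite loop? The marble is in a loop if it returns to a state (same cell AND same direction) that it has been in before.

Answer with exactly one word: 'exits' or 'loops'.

Step 1: enter (4,0), '.' pass, move right to (4,1)
Step 2: enter (4,1), 'v' forces right->down, move down to (5,1)
Step 3: enter (5,1), '\' deflects down->right, move right to (5,2)
Step 4: enter (5,2), '.' pass, move right to (5,3)
Step 5: enter (5,3), '.' pass, move right to (5,4)
Step 6: enter (5,4), '.' pass, move right to (5,5)
Step 7: enter (5,5), '.' pass, move right to (5,6)
Step 8: enter (5,6), '^' forces right->up, move up to (4,6)
Step 9: enter (4,6), '.' pass, move up to (3,6)
Step 10: enter (3,6), '.' pass, move up to (2,6)
Step 11: enter (2,6), 'v' forces up->down, move down to (3,6)
Step 12: enter (3,6), '.' pass, move down to (4,6)
Step 13: enter (4,6), '.' pass, move down to (5,6)
Step 14: enter (5,6), '^' forces down->up, move up to (4,6)
Step 15: at (4,6) dir=up — LOOP DETECTED (seen before)

Answer: loops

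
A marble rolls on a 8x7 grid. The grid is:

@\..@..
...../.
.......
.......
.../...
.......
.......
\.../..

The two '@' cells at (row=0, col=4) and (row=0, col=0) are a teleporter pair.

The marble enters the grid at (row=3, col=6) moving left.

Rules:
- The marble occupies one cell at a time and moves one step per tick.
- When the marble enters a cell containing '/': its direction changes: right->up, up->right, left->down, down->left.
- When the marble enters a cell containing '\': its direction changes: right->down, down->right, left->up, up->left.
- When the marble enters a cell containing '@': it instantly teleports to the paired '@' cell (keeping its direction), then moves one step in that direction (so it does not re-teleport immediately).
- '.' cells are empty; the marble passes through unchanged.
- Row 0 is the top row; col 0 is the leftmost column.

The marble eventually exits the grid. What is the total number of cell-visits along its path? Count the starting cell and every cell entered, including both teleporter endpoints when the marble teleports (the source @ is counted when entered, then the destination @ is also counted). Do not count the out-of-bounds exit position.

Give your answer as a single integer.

Step 1: enter (3,6), '.' pass, move left to (3,5)
Step 2: enter (3,5), '.' pass, move left to (3,4)
Step 3: enter (3,4), '.' pass, move left to (3,3)
Step 4: enter (3,3), '.' pass, move left to (3,2)
Step 5: enter (3,2), '.' pass, move left to (3,1)
Step 6: enter (3,1), '.' pass, move left to (3,0)
Step 7: enter (3,0), '.' pass, move left to (3,-1)
Step 8: at (3,-1) — EXIT via left edge, pos 3
Path length (cell visits): 7

Answer: 7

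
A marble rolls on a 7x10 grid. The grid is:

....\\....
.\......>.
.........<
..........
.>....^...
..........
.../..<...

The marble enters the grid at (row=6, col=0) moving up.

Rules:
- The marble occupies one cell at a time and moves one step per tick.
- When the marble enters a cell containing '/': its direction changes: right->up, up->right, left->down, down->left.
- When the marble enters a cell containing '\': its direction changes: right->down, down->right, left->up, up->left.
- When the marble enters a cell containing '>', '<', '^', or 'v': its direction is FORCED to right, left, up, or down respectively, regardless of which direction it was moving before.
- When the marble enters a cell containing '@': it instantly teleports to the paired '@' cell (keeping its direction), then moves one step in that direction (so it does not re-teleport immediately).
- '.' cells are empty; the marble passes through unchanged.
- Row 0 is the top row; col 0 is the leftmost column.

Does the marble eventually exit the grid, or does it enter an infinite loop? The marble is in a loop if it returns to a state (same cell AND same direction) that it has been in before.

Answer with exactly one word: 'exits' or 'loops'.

Answer: exits

Derivation:
Step 1: enter (6,0), '.' pass, move up to (5,0)
Step 2: enter (5,0), '.' pass, move up to (4,0)
Step 3: enter (4,0), '.' pass, move up to (3,0)
Step 4: enter (3,0), '.' pass, move up to (2,0)
Step 5: enter (2,0), '.' pass, move up to (1,0)
Step 6: enter (1,0), '.' pass, move up to (0,0)
Step 7: enter (0,0), '.' pass, move up to (-1,0)
Step 8: at (-1,0) — EXIT via top edge, pos 0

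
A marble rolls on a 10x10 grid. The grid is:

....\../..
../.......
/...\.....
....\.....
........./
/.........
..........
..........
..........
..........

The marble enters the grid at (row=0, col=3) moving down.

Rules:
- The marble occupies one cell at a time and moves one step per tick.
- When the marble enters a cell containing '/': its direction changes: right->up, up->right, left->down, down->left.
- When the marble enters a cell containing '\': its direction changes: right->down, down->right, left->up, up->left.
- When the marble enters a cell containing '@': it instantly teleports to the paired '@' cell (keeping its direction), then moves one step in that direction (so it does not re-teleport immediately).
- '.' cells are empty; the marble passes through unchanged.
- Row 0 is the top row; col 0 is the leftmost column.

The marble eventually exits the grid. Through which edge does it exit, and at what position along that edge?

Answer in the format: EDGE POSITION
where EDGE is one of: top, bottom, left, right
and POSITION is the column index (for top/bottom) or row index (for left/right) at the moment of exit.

Answer: bottom 3

Derivation:
Step 1: enter (0,3), '.' pass, move down to (1,3)
Step 2: enter (1,3), '.' pass, move down to (2,3)
Step 3: enter (2,3), '.' pass, move down to (3,3)
Step 4: enter (3,3), '.' pass, move down to (4,3)
Step 5: enter (4,3), '.' pass, move down to (5,3)
Step 6: enter (5,3), '.' pass, move down to (6,3)
Step 7: enter (6,3), '.' pass, move down to (7,3)
Step 8: enter (7,3), '.' pass, move down to (8,3)
Step 9: enter (8,3), '.' pass, move down to (9,3)
Step 10: enter (9,3), '.' pass, move down to (10,3)
Step 11: at (10,3) — EXIT via bottom edge, pos 3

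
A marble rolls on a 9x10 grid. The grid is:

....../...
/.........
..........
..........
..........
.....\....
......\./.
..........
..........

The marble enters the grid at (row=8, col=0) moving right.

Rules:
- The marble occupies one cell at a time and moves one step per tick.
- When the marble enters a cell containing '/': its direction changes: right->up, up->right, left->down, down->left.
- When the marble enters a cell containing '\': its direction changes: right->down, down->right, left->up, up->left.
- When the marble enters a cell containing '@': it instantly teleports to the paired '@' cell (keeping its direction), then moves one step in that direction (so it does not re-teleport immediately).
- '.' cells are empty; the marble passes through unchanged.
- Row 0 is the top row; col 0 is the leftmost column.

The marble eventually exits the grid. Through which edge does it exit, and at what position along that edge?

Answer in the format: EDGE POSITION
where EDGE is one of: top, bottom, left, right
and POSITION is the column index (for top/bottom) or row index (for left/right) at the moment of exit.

Step 1: enter (8,0), '.' pass, move right to (8,1)
Step 2: enter (8,1), '.' pass, move right to (8,2)
Step 3: enter (8,2), '.' pass, move right to (8,3)
Step 4: enter (8,3), '.' pass, move right to (8,4)
Step 5: enter (8,4), '.' pass, move right to (8,5)
Step 6: enter (8,5), '.' pass, move right to (8,6)
Step 7: enter (8,6), '.' pass, move right to (8,7)
Step 8: enter (8,7), '.' pass, move right to (8,8)
Step 9: enter (8,8), '.' pass, move right to (8,9)
Step 10: enter (8,9), '.' pass, move right to (8,10)
Step 11: at (8,10) — EXIT via right edge, pos 8

Answer: right 8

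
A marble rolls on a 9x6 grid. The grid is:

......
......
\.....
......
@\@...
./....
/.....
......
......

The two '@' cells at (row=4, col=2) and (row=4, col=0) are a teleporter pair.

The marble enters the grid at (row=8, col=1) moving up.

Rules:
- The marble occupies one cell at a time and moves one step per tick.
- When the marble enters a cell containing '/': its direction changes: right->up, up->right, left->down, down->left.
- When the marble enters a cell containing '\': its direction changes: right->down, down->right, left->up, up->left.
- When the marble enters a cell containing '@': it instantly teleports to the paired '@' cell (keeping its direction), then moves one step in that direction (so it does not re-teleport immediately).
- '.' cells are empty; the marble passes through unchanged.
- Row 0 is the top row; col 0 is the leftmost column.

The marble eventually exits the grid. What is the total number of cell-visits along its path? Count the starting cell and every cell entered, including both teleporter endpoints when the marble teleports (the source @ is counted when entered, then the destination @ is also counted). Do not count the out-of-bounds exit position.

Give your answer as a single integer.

Answer: 8

Derivation:
Step 1: enter (8,1), '.' pass, move up to (7,1)
Step 2: enter (7,1), '.' pass, move up to (6,1)
Step 3: enter (6,1), '.' pass, move up to (5,1)
Step 4: enter (5,1), '/' deflects up->right, move right to (5,2)
Step 5: enter (5,2), '.' pass, move right to (5,3)
Step 6: enter (5,3), '.' pass, move right to (5,4)
Step 7: enter (5,4), '.' pass, move right to (5,5)
Step 8: enter (5,5), '.' pass, move right to (5,6)
Step 9: at (5,6) — EXIT via right edge, pos 5
Path length (cell visits): 8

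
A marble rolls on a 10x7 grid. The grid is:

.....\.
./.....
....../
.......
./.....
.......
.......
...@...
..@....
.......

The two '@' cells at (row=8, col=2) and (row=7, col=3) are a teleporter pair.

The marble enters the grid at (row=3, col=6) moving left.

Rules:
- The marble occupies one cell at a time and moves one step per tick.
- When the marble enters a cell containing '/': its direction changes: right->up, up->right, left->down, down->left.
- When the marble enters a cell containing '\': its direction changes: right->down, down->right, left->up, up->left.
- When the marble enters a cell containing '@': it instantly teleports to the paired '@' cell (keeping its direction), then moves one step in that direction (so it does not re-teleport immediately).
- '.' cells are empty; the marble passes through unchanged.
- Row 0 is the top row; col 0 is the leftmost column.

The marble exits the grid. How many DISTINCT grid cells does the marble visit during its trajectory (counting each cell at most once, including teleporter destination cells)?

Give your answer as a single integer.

Step 1: enter (3,6), '.' pass, move left to (3,5)
Step 2: enter (3,5), '.' pass, move left to (3,4)
Step 3: enter (3,4), '.' pass, move left to (3,3)
Step 4: enter (3,3), '.' pass, move left to (3,2)
Step 5: enter (3,2), '.' pass, move left to (3,1)
Step 6: enter (3,1), '.' pass, move left to (3,0)
Step 7: enter (3,0), '.' pass, move left to (3,-1)
Step 8: at (3,-1) — EXIT via left edge, pos 3
Distinct cells visited: 7 (path length 7)

Answer: 7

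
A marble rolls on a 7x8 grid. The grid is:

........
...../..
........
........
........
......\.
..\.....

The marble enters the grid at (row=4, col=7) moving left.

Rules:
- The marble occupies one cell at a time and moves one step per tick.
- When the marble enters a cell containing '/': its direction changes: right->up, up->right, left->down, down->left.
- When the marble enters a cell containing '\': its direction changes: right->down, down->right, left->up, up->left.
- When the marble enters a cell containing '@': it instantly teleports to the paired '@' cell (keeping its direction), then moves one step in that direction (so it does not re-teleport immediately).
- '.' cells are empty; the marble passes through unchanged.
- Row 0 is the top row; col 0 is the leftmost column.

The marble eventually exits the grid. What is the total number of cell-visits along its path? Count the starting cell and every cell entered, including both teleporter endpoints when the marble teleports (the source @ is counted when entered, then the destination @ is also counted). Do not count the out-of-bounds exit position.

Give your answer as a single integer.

Answer: 8

Derivation:
Step 1: enter (4,7), '.' pass, move left to (4,6)
Step 2: enter (4,6), '.' pass, move left to (4,5)
Step 3: enter (4,5), '.' pass, move left to (4,4)
Step 4: enter (4,4), '.' pass, move left to (4,3)
Step 5: enter (4,3), '.' pass, move left to (4,2)
Step 6: enter (4,2), '.' pass, move left to (4,1)
Step 7: enter (4,1), '.' pass, move left to (4,0)
Step 8: enter (4,0), '.' pass, move left to (4,-1)
Step 9: at (4,-1) — EXIT via left edge, pos 4
Path length (cell visits): 8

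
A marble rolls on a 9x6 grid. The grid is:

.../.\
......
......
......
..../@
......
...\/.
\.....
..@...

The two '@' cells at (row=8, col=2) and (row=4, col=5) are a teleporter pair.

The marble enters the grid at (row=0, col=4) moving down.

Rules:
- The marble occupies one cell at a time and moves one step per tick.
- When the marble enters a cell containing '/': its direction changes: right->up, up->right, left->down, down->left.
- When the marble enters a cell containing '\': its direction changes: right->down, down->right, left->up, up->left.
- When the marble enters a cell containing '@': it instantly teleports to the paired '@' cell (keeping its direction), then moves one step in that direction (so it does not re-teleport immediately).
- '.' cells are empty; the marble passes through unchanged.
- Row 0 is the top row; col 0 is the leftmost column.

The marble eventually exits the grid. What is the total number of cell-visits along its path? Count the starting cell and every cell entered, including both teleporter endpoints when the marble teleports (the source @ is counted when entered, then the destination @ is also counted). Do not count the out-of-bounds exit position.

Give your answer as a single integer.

Step 1: enter (0,4), '.' pass, move down to (1,4)
Step 2: enter (1,4), '.' pass, move down to (2,4)
Step 3: enter (2,4), '.' pass, move down to (3,4)
Step 4: enter (3,4), '.' pass, move down to (4,4)
Step 5: enter (4,4), '/' deflects down->left, move left to (4,3)
Step 6: enter (4,3), '.' pass, move left to (4,2)
Step 7: enter (4,2), '.' pass, move left to (4,1)
Step 8: enter (4,1), '.' pass, move left to (4,0)
Step 9: enter (4,0), '.' pass, move left to (4,-1)
Step 10: at (4,-1) — EXIT via left edge, pos 4
Path length (cell visits): 9

Answer: 9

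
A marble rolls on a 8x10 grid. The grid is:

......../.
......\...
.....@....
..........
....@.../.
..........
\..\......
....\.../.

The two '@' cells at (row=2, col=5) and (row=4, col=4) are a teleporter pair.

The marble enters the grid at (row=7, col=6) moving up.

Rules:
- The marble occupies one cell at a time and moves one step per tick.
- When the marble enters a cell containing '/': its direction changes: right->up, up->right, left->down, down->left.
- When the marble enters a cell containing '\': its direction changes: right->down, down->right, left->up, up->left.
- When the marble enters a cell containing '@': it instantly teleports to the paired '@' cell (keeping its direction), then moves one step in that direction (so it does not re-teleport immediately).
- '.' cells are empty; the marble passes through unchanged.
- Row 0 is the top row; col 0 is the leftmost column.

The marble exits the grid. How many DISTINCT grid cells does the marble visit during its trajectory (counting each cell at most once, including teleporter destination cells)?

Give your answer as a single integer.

Answer: 13

Derivation:
Step 1: enter (7,6), '.' pass, move up to (6,6)
Step 2: enter (6,6), '.' pass, move up to (5,6)
Step 3: enter (5,6), '.' pass, move up to (4,6)
Step 4: enter (4,6), '.' pass, move up to (3,6)
Step 5: enter (3,6), '.' pass, move up to (2,6)
Step 6: enter (2,6), '.' pass, move up to (1,6)
Step 7: enter (1,6), '\' deflects up->left, move left to (1,5)
Step 8: enter (1,5), '.' pass, move left to (1,4)
Step 9: enter (1,4), '.' pass, move left to (1,3)
Step 10: enter (1,3), '.' pass, move left to (1,2)
Step 11: enter (1,2), '.' pass, move left to (1,1)
Step 12: enter (1,1), '.' pass, move left to (1,0)
Step 13: enter (1,0), '.' pass, move left to (1,-1)
Step 14: at (1,-1) — EXIT via left edge, pos 1
Distinct cells visited: 13 (path length 13)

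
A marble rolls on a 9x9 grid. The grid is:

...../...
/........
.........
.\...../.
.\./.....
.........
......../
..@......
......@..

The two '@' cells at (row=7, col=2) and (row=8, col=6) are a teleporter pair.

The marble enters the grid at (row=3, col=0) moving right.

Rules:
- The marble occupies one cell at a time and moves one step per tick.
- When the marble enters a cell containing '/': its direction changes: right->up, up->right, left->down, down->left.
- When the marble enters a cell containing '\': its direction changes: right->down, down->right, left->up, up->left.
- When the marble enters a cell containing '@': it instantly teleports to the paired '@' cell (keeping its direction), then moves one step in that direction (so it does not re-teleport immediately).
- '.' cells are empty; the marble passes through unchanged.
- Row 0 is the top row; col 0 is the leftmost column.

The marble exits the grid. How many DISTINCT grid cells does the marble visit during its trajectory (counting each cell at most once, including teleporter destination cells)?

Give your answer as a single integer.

Step 1: enter (3,0), '.' pass, move right to (3,1)
Step 2: enter (3,1), '\' deflects right->down, move down to (4,1)
Step 3: enter (4,1), '\' deflects down->right, move right to (4,2)
Step 4: enter (4,2), '.' pass, move right to (4,3)
Step 5: enter (4,3), '/' deflects right->up, move up to (3,3)
Step 6: enter (3,3), '.' pass, move up to (2,3)
Step 7: enter (2,3), '.' pass, move up to (1,3)
Step 8: enter (1,3), '.' pass, move up to (0,3)
Step 9: enter (0,3), '.' pass, move up to (-1,3)
Step 10: at (-1,3) — EXIT via top edge, pos 3
Distinct cells visited: 9 (path length 9)

Answer: 9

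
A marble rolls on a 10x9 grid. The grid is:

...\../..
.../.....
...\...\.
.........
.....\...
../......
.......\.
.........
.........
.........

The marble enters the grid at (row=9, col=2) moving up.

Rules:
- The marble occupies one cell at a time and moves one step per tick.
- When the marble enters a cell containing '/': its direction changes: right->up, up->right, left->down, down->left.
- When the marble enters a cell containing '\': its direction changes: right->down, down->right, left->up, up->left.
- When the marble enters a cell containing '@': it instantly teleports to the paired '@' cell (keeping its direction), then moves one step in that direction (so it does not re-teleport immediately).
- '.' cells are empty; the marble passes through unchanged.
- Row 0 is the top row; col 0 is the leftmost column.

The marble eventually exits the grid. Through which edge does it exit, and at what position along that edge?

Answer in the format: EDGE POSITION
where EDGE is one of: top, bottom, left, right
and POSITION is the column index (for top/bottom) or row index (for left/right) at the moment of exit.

Step 1: enter (9,2), '.' pass, move up to (8,2)
Step 2: enter (8,2), '.' pass, move up to (7,2)
Step 3: enter (7,2), '.' pass, move up to (6,2)
Step 4: enter (6,2), '.' pass, move up to (5,2)
Step 5: enter (5,2), '/' deflects up->right, move right to (5,3)
Step 6: enter (5,3), '.' pass, move right to (5,4)
Step 7: enter (5,4), '.' pass, move right to (5,5)
Step 8: enter (5,5), '.' pass, move right to (5,6)
Step 9: enter (5,6), '.' pass, move right to (5,7)
Step 10: enter (5,7), '.' pass, move right to (5,8)
Step 11: enter (5,8), '.' pass, move right to (5,9)
Step 12: at (5,9) — EXIT via right edge, pos 5

Answer: right 5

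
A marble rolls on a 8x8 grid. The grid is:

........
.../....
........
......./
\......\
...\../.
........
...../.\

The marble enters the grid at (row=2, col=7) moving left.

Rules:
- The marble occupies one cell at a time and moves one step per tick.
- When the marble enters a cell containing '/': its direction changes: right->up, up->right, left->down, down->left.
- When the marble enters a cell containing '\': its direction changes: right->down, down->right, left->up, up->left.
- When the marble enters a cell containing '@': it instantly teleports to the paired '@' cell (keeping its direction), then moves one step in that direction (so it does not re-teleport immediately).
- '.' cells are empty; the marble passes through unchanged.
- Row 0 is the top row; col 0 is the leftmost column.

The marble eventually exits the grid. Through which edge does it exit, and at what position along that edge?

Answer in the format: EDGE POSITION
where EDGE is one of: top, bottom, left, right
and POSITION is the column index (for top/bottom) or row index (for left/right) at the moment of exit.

Answer: left 2

Derivation:
Step 1: enter (2,7), '.' pass, move left to (2,6)
Step 2: enter (2,6), '.' pass, move left to (2,5)
Step 3: enter (2,5), '.' pass, move left to (2,4)
Step 4: enter (2,4), '.' pass, move left to (2,3)
Step 5: enter (2,3), '.' pass, move left to (2,2)
Step 6: enter (2,2), '.' pass, move left to (2,1)
Step 7: enter (2,1), '.' pass, move left to (2,0)
Step 8: enter (2,0), '.' pass, move left to (2,-1)
Step 9: at (2,-1) — EXIT via left edge, pos 2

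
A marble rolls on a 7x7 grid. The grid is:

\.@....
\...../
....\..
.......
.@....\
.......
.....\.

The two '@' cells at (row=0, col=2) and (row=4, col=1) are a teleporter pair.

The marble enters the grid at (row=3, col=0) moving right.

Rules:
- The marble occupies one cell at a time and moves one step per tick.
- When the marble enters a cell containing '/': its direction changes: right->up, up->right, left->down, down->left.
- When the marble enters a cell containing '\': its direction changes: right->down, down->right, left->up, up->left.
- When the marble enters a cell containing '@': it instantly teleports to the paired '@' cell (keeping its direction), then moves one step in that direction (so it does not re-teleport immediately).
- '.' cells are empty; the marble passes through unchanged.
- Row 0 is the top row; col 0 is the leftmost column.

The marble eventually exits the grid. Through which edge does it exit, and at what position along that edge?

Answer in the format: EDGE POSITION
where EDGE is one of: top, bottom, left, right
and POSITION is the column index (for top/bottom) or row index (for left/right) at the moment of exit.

Answer: right 3

Derivation:
Step 1: enter (3,0), '.' pass, move right to (3,1)
Step 2: enter (3,1), '.' pass, move right to (3,2)
Step 3: enter (3,2), '.' pass, move right to (3,3)
Step 4: enter (3,3), '.' pass, move right to (3,4)
Step 5: enter (3,4), '.' pass, move right to (3,5)
Step 6: enter (3,5), '.' pass, move right to (3,6)
Step 7: enter (3,6), '.' pass, move right to (3,7)
Step 8: at (3,7) — EXIT via right edge, pos 3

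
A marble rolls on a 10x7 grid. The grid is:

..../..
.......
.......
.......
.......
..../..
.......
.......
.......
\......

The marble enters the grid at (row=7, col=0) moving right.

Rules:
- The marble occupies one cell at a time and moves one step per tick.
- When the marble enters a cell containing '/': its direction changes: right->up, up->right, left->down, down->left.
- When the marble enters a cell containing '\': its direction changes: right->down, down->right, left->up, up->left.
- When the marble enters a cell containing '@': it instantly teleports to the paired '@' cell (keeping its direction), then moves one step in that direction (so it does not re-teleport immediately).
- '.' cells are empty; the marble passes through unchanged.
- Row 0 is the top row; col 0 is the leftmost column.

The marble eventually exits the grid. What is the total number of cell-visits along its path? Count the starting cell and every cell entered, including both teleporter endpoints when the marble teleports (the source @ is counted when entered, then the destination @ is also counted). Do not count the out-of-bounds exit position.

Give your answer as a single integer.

Answer: 7

Derivation:
Step 1: enter (7,0), '.' pass, move right to (7,1)
Step 2: enter (7,1), '.' pass, move right to (7,2)
Step 3: enter (7,2), '.' pass, move right to (7,3)
Step 4: enter (7,3), '.' pass, move right to (7,4)
Step 5: enter (7,4), '.' pass, move right to (7,5)
Step 6: enter (7,5), '.' pass, move right to (7,6)
Step 7: enter (7,6), '.' pass, move right to (7,7)
Step 8: at (7,7) — EXIT via right edge, pos 7
Path length (cell visits): 7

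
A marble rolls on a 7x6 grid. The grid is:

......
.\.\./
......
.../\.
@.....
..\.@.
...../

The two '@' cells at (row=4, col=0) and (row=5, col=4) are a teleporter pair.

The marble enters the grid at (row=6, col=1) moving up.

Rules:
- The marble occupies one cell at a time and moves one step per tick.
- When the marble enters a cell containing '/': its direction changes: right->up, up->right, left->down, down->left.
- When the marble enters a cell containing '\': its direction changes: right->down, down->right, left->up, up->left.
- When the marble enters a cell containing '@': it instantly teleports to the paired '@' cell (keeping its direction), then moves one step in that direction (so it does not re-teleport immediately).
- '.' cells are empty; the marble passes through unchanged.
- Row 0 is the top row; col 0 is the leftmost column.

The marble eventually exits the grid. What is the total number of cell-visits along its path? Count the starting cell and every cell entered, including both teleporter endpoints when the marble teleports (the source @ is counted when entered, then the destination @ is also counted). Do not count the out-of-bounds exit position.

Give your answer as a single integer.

Answer: 7

Derivation:
Step 1: enter (6,1), '.' pass, move up to (5,1)
Step 2: enter (5,1), '.' pass, move up to (4,1)
Step 3: enter (4,1), '.' pass, move up to (3,1)
Step 4: enter (3,1), '.' pass, move up to (2,1)
Step 5: enter (2,1), '.' pass, move up to (1,1)
Step 6: enter (1,1), '\' deflects up->left, move left to (1,0)
Step 7: enter (1,0), '.' pass, move left to (1,-1)
Step 8: at (1,-1) — EXIT via left edge, pos 1
Path length (cell visits): 7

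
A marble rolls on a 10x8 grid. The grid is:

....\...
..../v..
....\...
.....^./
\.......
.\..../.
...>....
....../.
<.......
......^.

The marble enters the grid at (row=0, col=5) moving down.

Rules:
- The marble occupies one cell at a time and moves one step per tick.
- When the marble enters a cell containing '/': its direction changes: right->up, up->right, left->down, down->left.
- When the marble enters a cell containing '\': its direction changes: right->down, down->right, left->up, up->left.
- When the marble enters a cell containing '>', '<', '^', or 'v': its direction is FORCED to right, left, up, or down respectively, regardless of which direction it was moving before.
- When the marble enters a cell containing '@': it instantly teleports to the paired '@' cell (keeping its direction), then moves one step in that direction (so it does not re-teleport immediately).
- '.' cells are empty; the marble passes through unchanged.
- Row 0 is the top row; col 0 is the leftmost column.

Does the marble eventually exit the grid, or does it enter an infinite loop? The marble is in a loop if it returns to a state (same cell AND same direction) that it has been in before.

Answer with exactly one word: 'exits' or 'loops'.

Answer: loops

Derivation:
Step 1: enter (0,5), '.' pass, move down to (1,5)
Step 2: enter (1,5), 'v' forces down->down, move down to (2,5)
Step 3: enter (2,5), '.' pass, move down to (3,5)
Step 4: enter (3,5), '^' forces down->up, move up to (2,5)
Step 5: enter (2,5), '.' pass, move up to (1,5)
Step 6: enter (1,5), 'v' forces up->down, move down to (2,5)
Step 7: at (2,5) dir=down — LOOP DETECTED (seen before)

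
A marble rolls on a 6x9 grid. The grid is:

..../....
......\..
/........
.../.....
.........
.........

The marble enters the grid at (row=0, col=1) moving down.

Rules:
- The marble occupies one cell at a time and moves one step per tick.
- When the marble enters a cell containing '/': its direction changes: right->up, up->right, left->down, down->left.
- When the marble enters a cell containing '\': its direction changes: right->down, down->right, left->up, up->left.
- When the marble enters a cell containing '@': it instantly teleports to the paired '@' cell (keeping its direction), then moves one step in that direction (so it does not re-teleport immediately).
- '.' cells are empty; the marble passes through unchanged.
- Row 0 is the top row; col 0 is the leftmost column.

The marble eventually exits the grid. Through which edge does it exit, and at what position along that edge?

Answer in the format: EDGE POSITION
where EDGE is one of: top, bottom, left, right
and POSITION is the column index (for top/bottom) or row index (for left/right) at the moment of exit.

Answer: bottom 1

Derivation:
Step 1: enter (0,1), '.' pass, move down to (1,1)
Step 2: enter (1,1), '.' pass, move down to (2,1)
Step 3: enter (2,1), '.' pass, move down to (3,1)
Step 4: enter (3,1), '.' pass, move down to (4,1)
Step 5: enter (4,1), '.' pass, move down to (5,1)
Step 6: enter (5,1), '.' pass, move down to (6,1)
Step 7: at (6,1) — EXIT via bottom edge, pos 1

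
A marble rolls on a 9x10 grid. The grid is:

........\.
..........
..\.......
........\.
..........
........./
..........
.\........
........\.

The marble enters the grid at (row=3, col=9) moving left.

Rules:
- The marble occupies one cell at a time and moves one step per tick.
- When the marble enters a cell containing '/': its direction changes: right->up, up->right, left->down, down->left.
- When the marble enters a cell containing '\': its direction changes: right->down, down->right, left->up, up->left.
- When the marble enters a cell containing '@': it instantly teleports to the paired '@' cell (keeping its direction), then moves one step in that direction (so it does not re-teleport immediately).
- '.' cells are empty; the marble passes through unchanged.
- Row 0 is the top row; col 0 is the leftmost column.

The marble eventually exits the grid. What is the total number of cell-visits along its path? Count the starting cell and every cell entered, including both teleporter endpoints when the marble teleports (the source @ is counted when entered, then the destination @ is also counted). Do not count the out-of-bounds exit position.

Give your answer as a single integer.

Answer: 13

Derivation:
Step 1: enter (3,9), '.' pass, move left to (3,8)
Step 2: enter (3,8), '\' deflects left->up, move up to (2,8)
Step 3: enter (2,8), '.' pass, move up to (1,8)
Step 4: enter (1,8), '.' pass, move up to (0,8)
Step 5: enter (0,8), '\' deflects up->left, move left to (0,7)
Step 6: enter (0,7), '.' pass, move left to (0,6)
Step 7: enter (0,6), '.' pass, move left to (0,5)
Step 8: enter (0,5), '.' pass, move left to (0,4)
Step 9: enter (0,4), '.' pass, move left to (0,3)
Step 10: enter (0,3), '.' pass, move left to (0,2)
Step 11: enter (0,2), '.' pass, move left to (0,1)
Step 12: enter (0,1), '.' pass, move left to (0,0)
Step 13: enter (0,0), '.' pass, move left to (0,-1)
Step 14: at (0,-1) — EXIT via left edge, pos 0
Path length (cell visits): 13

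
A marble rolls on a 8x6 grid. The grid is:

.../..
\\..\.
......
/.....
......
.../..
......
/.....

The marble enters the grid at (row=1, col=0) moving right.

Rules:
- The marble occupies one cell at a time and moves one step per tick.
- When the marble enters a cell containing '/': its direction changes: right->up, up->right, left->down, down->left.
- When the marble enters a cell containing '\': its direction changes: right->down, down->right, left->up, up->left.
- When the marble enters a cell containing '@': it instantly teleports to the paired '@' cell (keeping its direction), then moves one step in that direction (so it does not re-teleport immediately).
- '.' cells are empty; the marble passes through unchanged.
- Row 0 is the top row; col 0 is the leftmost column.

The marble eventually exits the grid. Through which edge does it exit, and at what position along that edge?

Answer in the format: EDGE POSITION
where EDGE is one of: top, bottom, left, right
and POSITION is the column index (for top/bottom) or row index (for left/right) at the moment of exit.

Answer: left 3

Derivation:
Step 1: enter (1,0), '\' deflects right->down, move down to (2,0)
Step 2: enter (2,0), '.' pass, move down to (3,0)
Step 3: enter (3,0), '/' deflects down->left, move left to (3,-1)
Step 4: at (3,-1) — EXIT via left edge, pos 3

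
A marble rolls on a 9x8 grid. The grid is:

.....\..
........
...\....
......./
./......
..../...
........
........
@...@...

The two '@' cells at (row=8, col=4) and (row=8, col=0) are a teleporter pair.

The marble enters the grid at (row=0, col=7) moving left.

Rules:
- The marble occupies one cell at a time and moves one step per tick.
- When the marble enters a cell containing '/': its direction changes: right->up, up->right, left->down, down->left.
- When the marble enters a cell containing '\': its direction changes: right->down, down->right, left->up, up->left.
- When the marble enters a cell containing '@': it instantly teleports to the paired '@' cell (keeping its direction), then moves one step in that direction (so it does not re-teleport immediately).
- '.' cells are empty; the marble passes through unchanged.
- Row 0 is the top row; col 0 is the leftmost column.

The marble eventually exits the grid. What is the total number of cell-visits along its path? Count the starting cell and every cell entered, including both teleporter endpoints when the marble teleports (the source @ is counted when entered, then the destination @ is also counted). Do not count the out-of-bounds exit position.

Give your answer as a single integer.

Answer: 3

Derivation:
Step 1: enter (0,7), '.' pass, move left to (0,6)
Step 2: enter (0,6), '.' pass, move left to (0,5)
Step 3: enter (0,5), '\' deflects left->up, move up to (-1,5)
Step 4: at (-1,5) — EXIT via top edge, pos 5
Path length (cell visits): 3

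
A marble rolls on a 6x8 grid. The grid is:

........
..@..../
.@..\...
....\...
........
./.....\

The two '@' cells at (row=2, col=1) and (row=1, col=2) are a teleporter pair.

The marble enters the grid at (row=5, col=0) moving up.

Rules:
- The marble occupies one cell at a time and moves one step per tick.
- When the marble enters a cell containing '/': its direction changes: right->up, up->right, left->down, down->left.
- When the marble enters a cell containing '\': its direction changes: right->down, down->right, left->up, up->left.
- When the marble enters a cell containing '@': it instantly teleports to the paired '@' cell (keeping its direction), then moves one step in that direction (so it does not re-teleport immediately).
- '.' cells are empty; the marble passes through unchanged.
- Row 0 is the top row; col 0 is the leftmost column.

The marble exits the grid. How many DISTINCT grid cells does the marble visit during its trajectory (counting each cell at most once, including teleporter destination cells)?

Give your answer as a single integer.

Answer: 6

Derivation:
Step 1: enter (5,0), '.' pass, move up to (4,0)
Step 2: enter (4,0), '.' pass, move up to (3,0)
Step 3: enter (3,0), '.' pass, move up to (2,0)
Step 4: enter (2,0), '.' pass, move up to (1,0)
Step 5: enter (1,0), '.' pass, move up to (0,0)
Step 6: enter (0,0), '.' pass, move up to (-1,0)
Step 7: at (-1,0) — EXIT via top edge, pos 0
Distinct cells visited: 6 (path length 6)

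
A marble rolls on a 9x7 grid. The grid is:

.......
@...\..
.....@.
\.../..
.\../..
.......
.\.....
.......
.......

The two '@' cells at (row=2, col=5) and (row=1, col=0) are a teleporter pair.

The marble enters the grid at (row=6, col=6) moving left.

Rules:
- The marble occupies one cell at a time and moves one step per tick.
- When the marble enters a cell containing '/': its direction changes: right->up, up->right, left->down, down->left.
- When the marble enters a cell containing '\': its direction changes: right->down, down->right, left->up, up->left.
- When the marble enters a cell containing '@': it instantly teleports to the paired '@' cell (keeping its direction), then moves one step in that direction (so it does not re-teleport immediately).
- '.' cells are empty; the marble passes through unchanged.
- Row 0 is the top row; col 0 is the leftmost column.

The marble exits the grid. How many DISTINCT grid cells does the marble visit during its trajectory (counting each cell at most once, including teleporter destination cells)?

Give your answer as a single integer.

Step 1: enter (6,6), '.' pass, move left to (6,5)
Step 2: enter (6,5), '.' pass, move left to (6,4)
Step 3: enter (6,4), '.' pass, move left to (6,3)
Step 4: enter (6,3), '.' pass, move left to (6,2)
Step 5: enter (6,2), '.' pass, move left to (6,1)
Step 6: enter (6,1), '\' deflects left->up, move up to (5,1)
Step 7: enter (5,1), '.' pass, move up to (4,1)
Step 8: enter (4,1), '\' deflects up->left, move left to (4,0)
Step 9: enter (4,0), '.' pass, move left to (4,-1)
Step 10: at (4,-1) — EXIT via left edge, pos 4
Distinct cells visited: 9 (path length 9)

Answer: 9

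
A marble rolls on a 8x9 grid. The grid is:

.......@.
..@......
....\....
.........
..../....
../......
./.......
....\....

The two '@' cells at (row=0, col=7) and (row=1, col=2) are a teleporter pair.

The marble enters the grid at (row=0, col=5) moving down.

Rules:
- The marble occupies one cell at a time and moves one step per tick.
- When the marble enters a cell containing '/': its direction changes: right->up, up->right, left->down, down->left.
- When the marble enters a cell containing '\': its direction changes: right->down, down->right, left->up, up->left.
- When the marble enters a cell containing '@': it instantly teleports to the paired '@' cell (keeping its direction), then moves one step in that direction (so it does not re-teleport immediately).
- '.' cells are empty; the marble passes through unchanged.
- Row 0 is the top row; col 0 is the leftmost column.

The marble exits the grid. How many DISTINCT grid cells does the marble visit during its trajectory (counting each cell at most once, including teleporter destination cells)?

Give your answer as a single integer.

Answer: 8

Derivation:
Step 1: enter (0,5), '.' pass, move down to (1,5)
Step 2: enter (1,5), '.' pass, move down to (2,5)
Step 3: enter (2,5), '.' pass, move down to (3,5)
Step 4: enter (3,5), '.' pass, move down to (4,5)
Step 5: enter (4,5), '.' pass, move down to (5,5)
Step 6: enter (5,5), '.' pass, move down to (6,5)
Step 7: enter (6,5), '.' pass, move down to (7,5)
Step 8: enter (7,5), '.' pass, move down to (8,5)
Step 9: at (8,5) — EXIT via bottom edge, pos 5
Distinct cells visited: 8 (path length 8)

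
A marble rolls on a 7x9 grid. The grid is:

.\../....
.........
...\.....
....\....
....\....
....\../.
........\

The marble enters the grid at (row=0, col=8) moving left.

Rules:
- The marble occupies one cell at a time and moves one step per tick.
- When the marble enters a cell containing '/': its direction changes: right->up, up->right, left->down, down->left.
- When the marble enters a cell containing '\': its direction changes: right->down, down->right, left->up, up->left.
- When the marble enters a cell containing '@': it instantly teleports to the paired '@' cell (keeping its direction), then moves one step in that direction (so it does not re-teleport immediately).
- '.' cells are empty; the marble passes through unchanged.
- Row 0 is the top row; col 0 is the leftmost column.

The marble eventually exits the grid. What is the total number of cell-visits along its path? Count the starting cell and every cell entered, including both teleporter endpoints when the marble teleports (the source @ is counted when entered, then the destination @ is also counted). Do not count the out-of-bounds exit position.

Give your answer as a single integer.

Step 1: enter (0,8), '.' pass, move left to (0,7)
Step 2: enter (0,7), '.' pass, move left to (0,6)
Step 3: enter (0,6), '.' pass, move left to (0,5)
Step 4: enter (0,5), '.' pass, move left to (0,4)
Step 5: enter (0,4), '/' deflects left->down, move down to (1,4)
Step 6: enter (1,4), '.' pass, move down to (2,4)
Step 7: enter (2,4), '.' pass, move down to (3,4)
Step 8: enter (3,4), '\' deflects down->right, move right to (3,5)
Step 9: enter (3,5), '.' pass, move right to (3,6)
Step 10: enter (3,6), '.' pass, move right to (3,7)
Step 11: enter (3,7), '.' pass, move right to (3,8)
Step 12: enter (3,8), '.' pass, move right to (3,9)
Step 13: at (3,9) — EXIT via right edge, pos 3
Path length (cell visits): 12

Answer: 12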